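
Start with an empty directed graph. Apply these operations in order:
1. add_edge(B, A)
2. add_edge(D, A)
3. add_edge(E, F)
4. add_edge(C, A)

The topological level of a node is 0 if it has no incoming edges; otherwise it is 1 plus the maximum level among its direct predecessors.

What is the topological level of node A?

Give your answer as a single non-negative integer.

Answer: 1

Derivation:
Op 1: add_edge(B, A). Edges now: 1
Op 2: add_edge(D, A). Edges now: 2
Op 3: add_edge(E, F). Edges now: 3
Op 4: add_edge(C, A). Edges now: 4
Compute levels (Kahn BFS):
  sources (in-degree 0): B, C, D, E
  process B: level=0
    B->A: in-degree(A)=2, level(A)>=1
  process C: level=0
    C->A: in-degree(A)=1, level(A)>=1
  process D: level=0
    D->A: in-degree(A)=0, level(A)=1, enqueue
  process E: level=0
    E->F: in-degree(F)=0, level(F)=1, enqueue
  process A: level=1
  process F: level=1
All levels: A:1, B:0, C:0, D:0, E:0, F:1
level(A) = 1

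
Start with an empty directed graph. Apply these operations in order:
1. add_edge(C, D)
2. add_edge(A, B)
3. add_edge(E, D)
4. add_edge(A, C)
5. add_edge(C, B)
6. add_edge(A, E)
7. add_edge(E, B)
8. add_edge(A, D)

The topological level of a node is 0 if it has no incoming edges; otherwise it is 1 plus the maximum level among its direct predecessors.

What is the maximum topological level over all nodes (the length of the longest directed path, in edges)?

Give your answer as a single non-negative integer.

Answer: 2

Derivation:
Op 1: add_edge(C, D). Edges now: 1
Op 2: add_edge(A, B). Edges now: 2
Op 3: add_edge(E, D). Edges now: 3
Op 4: add_edge(A, C). Edges now: 4
Op 5: add_edge(C, B). Edges now: 5
Op 6: add_edge(A, E). Edges now: 6
Op 7: add_edge(E, B). Edges now: 7
Op 8: add_edge(A, D). Edges now: 8
Compute levels (Kahn BFS):
  sources (in-degree 0): A
  process A: level=0
    A->B: in-degree(B)=2, level(B)>=1
    A->C: in-degree(C)=0, level(C)=1, enqueue
    A->D: in-degree(D)=2, level(D)>=1
    A->E: in-degree(E)=0, level(E)=1, enqueue
  process C: level=1
    C->B: in-degree(B)=1, level(B)>=2
    C->D: in-degree(D)=1, level(D)>=2
  process E: level=1
    E->B: in-degree(B)=0, level(B)=2, enqueue
    E->D: in-degree(D)=0, level(D)=2, enqueue
  process B: level=2
  process D: level=2
All levels: A:0, B:2, C:1, D:2, E:1
max level = 2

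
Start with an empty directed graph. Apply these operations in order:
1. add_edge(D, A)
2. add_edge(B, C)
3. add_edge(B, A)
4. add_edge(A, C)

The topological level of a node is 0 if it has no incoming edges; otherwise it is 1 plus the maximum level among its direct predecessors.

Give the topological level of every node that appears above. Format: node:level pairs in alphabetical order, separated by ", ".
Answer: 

Answer: A:1, B:0, C:2, D:0

Derivation:
Op 1: add_edge(D, A). Edges now: 1
Op 2: add_edge(B, C). Edges now: 2
Op 3: add_edge(B, A). Edges now: 3
Op 4: add_edge(A, C). Edges now: 4
Compute levels (Kahn BFS):
  sources (in-degree 0): B, D
  process B: level=0
    B->A: in-degree(A)=1, level(A)>=1
    B->C: in-degree(C)=1, level(C)>=1
  process D: level=0
    D->A: in-degree(A)=0, level(A)=1, enqueue
  process A: level=1
    A->C: in-degree(C)=0, level(C)=2, enqueue
  process C: level=2
All levels: A:1, B:0, C:2, D:0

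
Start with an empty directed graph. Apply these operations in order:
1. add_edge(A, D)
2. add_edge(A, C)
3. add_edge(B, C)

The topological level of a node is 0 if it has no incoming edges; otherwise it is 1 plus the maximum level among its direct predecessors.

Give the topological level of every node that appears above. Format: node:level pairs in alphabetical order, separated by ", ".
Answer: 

Answer: A:0, B:0, C:1, D:1

Derivation:
Op 1: add_edge(A, D). Edges now: 1
Op 2: add_edge(A, C). Edges now: 2
Op 3: add_edge(B, C). Edges now: 3
Compute levels (Kahn BFS):
  sources (in-degree 0): A, B
  process A: level=0
    A->C: in-degree(C)=1, level(C)>=1
    A->D: in-degree(D)=0, level(D)=1, enqueue
  process B: level=0
    B->C: in-degree(C)=0, level(C)=1, enqueue
  process D: level=1
  process C: level=1
All levels: A:0, B:0, C:1, D:1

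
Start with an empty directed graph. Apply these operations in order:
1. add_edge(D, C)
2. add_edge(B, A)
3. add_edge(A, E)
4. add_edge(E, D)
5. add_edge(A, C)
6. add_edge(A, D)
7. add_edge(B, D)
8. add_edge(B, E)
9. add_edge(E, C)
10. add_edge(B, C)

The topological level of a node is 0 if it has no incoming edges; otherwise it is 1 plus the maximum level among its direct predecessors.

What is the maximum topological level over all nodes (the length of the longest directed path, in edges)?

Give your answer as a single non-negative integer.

Op 1: add_edge(D, C). Edges now: 1
Op 2: add_edge(B, A). Edges now: 2
Op 3: add_edge(A, E). Edges now: 3
Op 4: add_edge(E, D). Edges now: 4
Op 5: add_edge(A, C). Edges now: 5
Op 6: add_edge(A, D). Edges now: 6
Op 7: add_edge(B, D). Edges now: 7
Op 8: add_edge(B, E). Edges now: 8
Op 9: add_edge(E, C). Edges now: 9
Op 10: add_edge(B, C). Edges now: 10
Compute levels (Kahn BFS):
  sources (in-degree 0): B
  process B: level=0
    B->A: in-degree(A)=0, level(A)=1, enqueue
    B->C: in-degree(C)=3, level(C)>=1
    B->D: in-degree(D)=2, level(D)>=1
    B->E: in-degree(E)=1, level(E)>=1
  process A: level=1
    A->C: in-degree(C)=2, level(C)>=2
    A->D: in-degree(D)=1, level(D)>=2
    A->E: in-degree(E)=0, level(E)=2, enqueue
  process E: level=2
    E->C: in-degree(C)=1, level(C)>=3
    E->D: in-degree(D)=0, level(D)=3, enqueue
  process D: level=3
    D->C: in-degree(C)=0, level(C)=4, enqueue
  process C: level=4
All levels: A:1, B:0, C:4, D:3, E:2
max level = 4

Answer: 4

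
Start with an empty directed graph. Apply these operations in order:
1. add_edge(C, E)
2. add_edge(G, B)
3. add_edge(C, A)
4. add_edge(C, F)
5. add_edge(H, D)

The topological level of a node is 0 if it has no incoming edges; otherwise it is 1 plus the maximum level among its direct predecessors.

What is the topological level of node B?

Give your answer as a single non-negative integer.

Answer: 1

Derivation:
Op 1: add_edge(C, E). Edges now: 1
Op 2: add_edge(G, B). Edges now: 2
Op 3: add_edge(C, A). Edges now: 3
Op 4: add_edge(C, F). Edges now: 4
Op 5: add_edge(H, D). Edges now: 5
Compute levels (Kahn BFS):
  sources (in-degree 0): C, G, H
  process C: level=0
    C->A: in-degree(A)=0, level(A)=1, enqueue
    C->E: in-degree(E)=0, level(E)=1, enqueue
    C->F: in-degree(F)=0, level(F)=1, enqueue
  process G: level=0
    G->B: in-degree(B)=0, level(B)=1, enqueue
  process H: level=0
    H->D: in-degree(D)=0, level(D)=1, enqueue
  process A: level=1
  process E: level=1
  process F: level=1
  process B: level=1
  process D: level=1
All levels: A:1, B:1, C:0, D:1, E:1, F:1, G:0, H:0
level(B) = 1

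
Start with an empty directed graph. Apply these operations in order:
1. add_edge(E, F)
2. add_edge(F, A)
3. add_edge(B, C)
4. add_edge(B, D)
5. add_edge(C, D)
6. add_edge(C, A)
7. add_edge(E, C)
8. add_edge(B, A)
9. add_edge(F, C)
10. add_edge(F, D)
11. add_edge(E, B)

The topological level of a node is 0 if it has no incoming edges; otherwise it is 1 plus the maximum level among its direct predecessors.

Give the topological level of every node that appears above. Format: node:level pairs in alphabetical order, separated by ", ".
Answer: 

Answer: A:3, B:1, C:2, D:3, E:0, F:1

Derivation:
Op 1: add_edge(E, F). Edges now: 1
Op 2: add_edge(F, A). Edges now: 2
Op 3: add_edge(B, C). Edges now: 3
Op 4: add_edge(B, D). Edges now: 4
Op 5: add_edge(C, D). Edges now: 5
Op 6: add_edge(C, A). Edges now: 6
Op 7: add_edge(E, C). Edges now: 7
Op 8: add_edge(B, A). Edges now: 8
Op 9: add_edge(F, C). Edges now: 9
Op 10: add_edge(F, D). Edges now: 10
Op 11: add_edge(E, B). Edges now: 11
Compute levels (Kahn BFS):
  sources (in-degree 0): E
  process E: level=0
    E->B: in-degree(B)=0, level(B)=1, enqueue
    E->C: in-degree(C)=2, level(C)>=1
    E->F: in-degree(F)=0, level(F)=1, enqueue
  process B: level=1
    B->A: in-degree(A)=2, level(A)>=2
    B->C: in-degree(C)=1, level(C)>=2
    B->D: in-degree(D)=2, level(D)>=2
  process F: level=1
    F->A: in-degree(A)=1, level(A)>=2
    F->C: in-degree(C)=0, level(C)=2, enqueue
    F->D: in-degree(D)=1, level(D)>=2
  process C: level=2
    C->A: in-degree(A)=0, level(A)=3, enqueue
    C->D: in-degree(D)=0, level(D)=3, enqueue
  process A: level=3
  process D: level=3
All levels: A:3, B:1, C:2, D:3, E:0, F:1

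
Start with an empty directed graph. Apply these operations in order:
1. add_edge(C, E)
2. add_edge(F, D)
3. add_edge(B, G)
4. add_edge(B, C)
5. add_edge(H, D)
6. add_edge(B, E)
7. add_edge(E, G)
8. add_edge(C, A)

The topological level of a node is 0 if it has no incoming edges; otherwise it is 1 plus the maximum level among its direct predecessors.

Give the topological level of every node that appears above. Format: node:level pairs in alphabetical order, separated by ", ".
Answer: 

Op 1: add_edge(C, E). Edges now: 1
Op 2: add_edge(F, D). Edges now: 2
Op 3: add_edge(B, G). Edges now: 3
Op 4: add_edge(B, C). Edges now: 4
Op 5: add_edge(H, D). Edges now: 5
Op 6: add_edge(B, E). Edges now: 6
Op 7: add_edge(E, G). Edges now: 7
Op 8: add_edge(C, A). Edges now: 8
Compute levels (Kahn BFS):
  sources (in-degree 0): B, F, H
  process B: level=0
    B->C: in-degree(C)=0, level(C)=1, enqueue
    B->E: in-degree(E)=1, level(E)>=1
    B->G: in-degree(G)=1, level(G)>=1
  process F: level=0
    F->D: in-degree(D)=1, level(D)>=1
  process H: level=0
    H->D: in-degree(D)=0, level(D)=1, enqueue
  process C: level=1
    C->A: in-degree(A)=0, level(A)=2, enqueue
    C->E: in-degree(E)=0, level(E)=2, enqueue
  process D: level=1
  process A: level=2
  process E: level=2
    E->G: in-degree(G)=0, level(G)=3, enqueue
  process G: level=3
All levels: A:2, B:0, C:1, D:1, E:2, F:0, G:3, H:0

Answer: A:2, B:0, C:1, D:1, E:2, F:0, G:3, H:0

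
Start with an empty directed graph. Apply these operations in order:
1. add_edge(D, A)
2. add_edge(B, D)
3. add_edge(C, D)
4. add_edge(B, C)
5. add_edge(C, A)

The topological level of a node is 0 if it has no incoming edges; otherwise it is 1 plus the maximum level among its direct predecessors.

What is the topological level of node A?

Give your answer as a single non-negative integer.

Op 1: add_edge(D, A). Edges now: 1
Op 2: add_edge(B, D). Edges now: 2
Op 3: add_edge(C, D). Edges now: 3
Op 4: add_edge(B, C). Edges now: 4
Op 5: add_edge(C, A). Edges now: 5
Compute levels (Kahn BFS):
  sources (in-degree 0): B
  process B: level=0
    B->C: in-degree(C)=0, level(C)=1, enqueue
    B->D: in-degree(D)=1, level(D)>=1
  process C: level=1
    C->A: in-degree(A)=1, level(A)>=2
    C->D: in-degree(D)=0, level(D)=2, enqueue
  process D: level=2
    D->A: in-degree(A)=0, level(A)=3, enqueue
  process A: level=3
All levels: A:3, B:0, C:1, D:2
level(A) = 3

Answer: 3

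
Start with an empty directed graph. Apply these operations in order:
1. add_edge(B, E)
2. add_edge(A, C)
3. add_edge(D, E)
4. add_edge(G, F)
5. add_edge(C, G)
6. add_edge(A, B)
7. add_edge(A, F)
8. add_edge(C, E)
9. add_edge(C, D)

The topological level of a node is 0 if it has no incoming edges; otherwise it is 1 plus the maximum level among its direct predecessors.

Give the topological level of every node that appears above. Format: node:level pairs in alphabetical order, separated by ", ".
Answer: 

Answer: A:0, B:1, C:1, D:2, E:3, F:3, G:2

Derivation:
Op 1: add_edge(B, E). Edges now: 1
Op 2: add_edge(A, C). Edges now: 2
Op 3: add_edge(D, E). Edges now: 3
Op 4: add_edge(G, F). Edges now: 4
Op 5: add_edge(C, G). Edges now: 5
Op 6: add_edge(A, B). Edges now: 6
Op 7: add_edge(A, F). Edges now: 7
Op 8: add_edge(C, E). Edges now: 8
Op 9: add_edge(C, D). Edges now: 9
Compute levels (Kahn BFS):
  sources (in-degree 0): A
  process A: level=0
    A->B: in-degree(B)=0, level(B)=1, enqueue
    A->C: in-degree(C)=0, level(C)=1, enqueue
    A->F: in-degree(F)=1, level(F)>=1
  process B: level=1
    B->E: in-degree(E)=2, level(E)>=2
  process C: level=1
    C->D: in-degree(D)=0, level(D)=2, enqueue
    C->E: in-degree(E)=1, level(E)>=2
    C->G: in-degree(G)=0, level(G)=2, enqueue
  process D: level=2
    D->E: in-degree(E)=0, level(E)=3, enqueue
  process G: level=2
    G->F: in-degree(F)=0, level(F)=3, enqueue
  process E: level=3
  process F: level=3
All levels: A:0, B:1, C:1, D:2, E:3, F:3, G:2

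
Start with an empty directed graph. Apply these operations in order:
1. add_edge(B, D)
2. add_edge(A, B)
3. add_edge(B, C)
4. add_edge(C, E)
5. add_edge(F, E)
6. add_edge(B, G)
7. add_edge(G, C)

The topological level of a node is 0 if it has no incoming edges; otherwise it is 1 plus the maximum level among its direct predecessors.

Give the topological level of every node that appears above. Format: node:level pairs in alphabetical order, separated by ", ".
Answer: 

Answer: A:0, B:1, C:3, D:2, E:4, F:0, G:2

Derivation:
Op 1: add_edge(B, D). Edges now: 1
Op 2: add_edge(A, B). Edges now: 2
Op 3: add_edge(B, C). Edges now: 3
Op 4: add_edge(C, E). Edges now: 4
Op 5: add_edge(F, E). Edges now: 5
Op 6: add_edge(B, G). Edges now: 6
Op 7: add_edge(G, C). Edges now: 7
Compute levels (Kahn BFS):
  sources (in-degree 0): A, F
  process A: level=0
    A->B: in-degree(B)=0, level(B)=1, enqueue
  process F: level=0
    F->E: in-degree(E)=1, level(E)>=1
  process B: level=1
    B->C: in-degree(C)=1, level(C)>=2
    B->D: in-degree(D)=0, level(D)=2, enqueue
    B->G: in-degree(G)=0, level(G)=2, enqueue
  process D: level=2
  process G: level=2
    G->C: in-degree(C)=0, level(C)=3, enqueue
  process C: level=3
    C->E: in-degree(E)=0, level(E)=4, enqueue
  process E: level=4
All levels: A:0, B:1, C:3, D:2, E:4, F:0, G:2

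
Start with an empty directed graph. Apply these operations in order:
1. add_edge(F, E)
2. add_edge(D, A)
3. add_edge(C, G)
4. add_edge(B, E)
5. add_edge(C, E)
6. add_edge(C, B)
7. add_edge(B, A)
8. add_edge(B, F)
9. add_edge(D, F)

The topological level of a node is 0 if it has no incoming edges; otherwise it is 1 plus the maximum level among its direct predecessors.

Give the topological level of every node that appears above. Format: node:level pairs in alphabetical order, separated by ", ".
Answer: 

Op 1: add_edge(F, E). Edges now: 1
Op 2: add_edge(D, A). Edges now: 2
Op 3: add_edge(C, G). Edges now: 3
Op 4: add_edge(B, E). Edges now: 4
Op 5: add_edge(C, E). Edges now: 5
Op 6: add_edge(C, B). Edges now: 6
Op 7: add_edge(B, A). Edges now: 7
Op 8: add_edge(B, F). Edges now: 8
Op 9: add_edge(D, F). Edges now: 9
Compute levels (Kahn BFS):
  sources (in-degree 0): C, D
  process C: level=0
    C->B: in-degree(B)=0, level(B)=1, enqueue
    C->E: in-degree(E)=2, level(E)>=1
    C->G: in-degree(G)=0, level(G)=1, enqueue
  process D: level=0
    D->A: in-degree(A)=1, level(A)>=1
    D->F: in-degree(F)=1, level(F)>=1
  process B: level=1
    B->A: in-degree(A)=0, level(A)=2, enqueue
    B->E: in-degree(E)=1, level(E)>=2
    B->F: in-degree(F)=0, level(F)=2, enqueue
  process G: level=1
  process A: level=2
  process F: level=2
    F->E: in-degree(E)=0, level(E)=3, enqueue
  process E: level=3
All levels: A:2, B:1, C:0, D:0, E:3, F:2, G:1

Answer: A:2, B:1, C:0, D:0, E:3, F:2, G:1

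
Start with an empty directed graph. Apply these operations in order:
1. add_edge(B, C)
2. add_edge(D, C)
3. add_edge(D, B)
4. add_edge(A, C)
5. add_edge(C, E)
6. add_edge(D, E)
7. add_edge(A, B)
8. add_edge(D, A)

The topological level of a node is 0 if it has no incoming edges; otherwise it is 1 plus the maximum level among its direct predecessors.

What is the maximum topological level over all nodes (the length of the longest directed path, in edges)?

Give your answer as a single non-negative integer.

Op 1: add_edge(B, C). Edges now: 1
Op 2: add_edge(D, C). Edges now: 2
Op 3: add_edge(D, B). Edges now: 3
Op 4: add_edge(A, C). Edges now: 4
Op 5: add_edge(C, E). Edges now: 5
Op 6: add_edge(D, E). Edges now: 6
Op 7: add_edge(A, B). Edges now: 7
Op 8: add_edge(D, A). Edges now: 8
Compute levels (Kahn BFS):
  sources (in-degree 0): D
  process D: level=0
    D->A: in-degree(A)=0, level(A)=1, enqueue
    D->B: in-degree(B)=1, level(B)>=1
    D->C: in-degree(C)=2, level(C)>=1
    D->E: in-degree(E)=1, level(E)>=1
  process A: level=1
    A->B: in-degree(B)=0, level(B)=2, enqueue
    A->C: in-degree(C)=1, level(C)>=2
  process B: level=2
    B->C: in-degree(C)=0, level(C)=3, enqueue
  process C: level=3
    C->E: in-degree(E)=0, level(E)=4, enqueue
  process E: level=4
All levels: A:1, B:2, C:3, D:0, E:4
max level = 4

Answer: 4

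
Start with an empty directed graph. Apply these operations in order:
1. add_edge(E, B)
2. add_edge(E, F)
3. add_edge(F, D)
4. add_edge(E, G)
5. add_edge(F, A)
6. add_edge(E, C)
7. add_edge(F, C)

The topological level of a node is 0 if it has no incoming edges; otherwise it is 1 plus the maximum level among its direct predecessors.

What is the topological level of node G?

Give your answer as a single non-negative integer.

Op 1: add_edge(E, B). Edges now: 1
Op 2: add_edge(E, F). Edges now: 2
Op 3: add_edge(F, D). Edges now: 3
Op 4: add_edge(E, G). Edges now: 4
Op 5: add_edge(F, A). Edges now: 5
Op 6: add_edge(E, C). Edges now: 6
Op 7: add_edge(F, C). Edges now: 7
Compute levels (Kahn BFS):
  sources (in-degree 0): E
  process E: level=0
    E->B: in-degree(B)=0, level(B)=1, enqueue
    E->C: in-degree(C)=1, level(C)>=1
    E->F: in-degree(F)=0, level(F)=1, enqueue
    E->G: in-degree(G)=0, level(G)=1, enqueue
  process B: level=1
  process F: level=1
    F->A: in-degree(A)=0, level(A)=2, enqueue
    F->C: in-degree(C)=0, level(C)=2, enqueue
    F->D: in-degree(D)=0, level(D)=2, enqueue
  process G: level=1
  process A: level=2
  process C: level=2
  process D: level=2
All levels: A:2, B:1, C:2, D:2, E:0, F:1, G:1
level(G) = 1

Answer: 1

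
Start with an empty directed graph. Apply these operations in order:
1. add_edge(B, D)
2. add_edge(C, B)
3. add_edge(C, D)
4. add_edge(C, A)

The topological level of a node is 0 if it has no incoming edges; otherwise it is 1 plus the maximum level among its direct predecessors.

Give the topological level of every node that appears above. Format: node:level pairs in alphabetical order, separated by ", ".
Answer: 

Op 1: add_edge(B, D). Edges now: 1
Op 2: add_edge(C, B). Edges now: 2
Op 3: add_edge(C, D). Edges now: 3
Op 4: add_edge(C, A). Edges now: 4
Compute levels (Kahn BFS):
  sources (in-degree 0): C
  process C: level=0
    C->A: in-degree(A)=0, level(A)=1, enqueue
    C->B: in-degree(B)=0, level(B)=1, enqueue
    C->D: in-degree(D)=1, level(D)>=1
  process A: level=1
  process B: level=1
    B->D: in-degree(D)=0, level(D)=2, enqueue
  process D: level=2
All levels: A:1, B:1, C:0, D:2

Answer: A:1, B:1, C:0, D:2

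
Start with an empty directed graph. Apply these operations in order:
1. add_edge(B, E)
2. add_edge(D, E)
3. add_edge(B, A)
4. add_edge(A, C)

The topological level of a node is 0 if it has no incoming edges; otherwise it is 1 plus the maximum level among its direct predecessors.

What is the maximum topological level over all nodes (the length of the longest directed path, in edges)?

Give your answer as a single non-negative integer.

Answer: 2

Derivation:
Op 1: add_edge(B, E). Edges now: 1
Op 2: add_edge(D, E). Edges now: 2
Op 3: add_edge(B, A). Edges now: 3
Op 4: add_edge(A, C). Edges now: 4
Compute levels (Kahn BFS):
  sources (in-degree 0): B, D
  process B: level=0
    B->A: in-degree(A)=0, level(A)=1, enqueue
    B->E: in-degree(E)=1, level(E)>=1
  process D: level=0
    D->E: in-degree(E)=0, level(E)=1, enqueue
  process A: level=1
    A->C: in-degree(C)=0, level(C)=2, enqueue
  process E: level=1
  process C: level=2
All levels: A:1, B:0, C:2, D:0, E:1
max level = 2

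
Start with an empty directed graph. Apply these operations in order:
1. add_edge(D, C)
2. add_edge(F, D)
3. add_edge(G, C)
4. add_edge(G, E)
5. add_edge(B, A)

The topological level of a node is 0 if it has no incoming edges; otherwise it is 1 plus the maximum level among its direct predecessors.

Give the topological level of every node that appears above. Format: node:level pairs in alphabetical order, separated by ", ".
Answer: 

Op 1: add_edge(D, C). Edges now: 1
Op 2: add_edge(F, D). Edges now: 2
Op 3: add_edge(G, C). Edges now: 3
Op 4: add_edge(G, E). Edges now: 4
Op 5: add_edge(B, A). Edges now: 5
Compute levels (Kahn BFS):
  sources (in-degree 0): B, F, G
  process B: level=0
    B->A: in-degree(A)=0, level(A)=1, enqueue
  process F: level=0
    F->D: in-degree(D)=0, level(D)=1, enqueue
  process G: level=0
    G->C: in-degree(C)=1, level(C)>=1
    G->E: in-degree(E)=0, level(E)=1, enqueue
  process A: level=1
  process D: level=1
    D->C: in-degree(C)=0, level(C)=2, enqueue
  process E: level=1
  process C: level=2
All levels: A:1, B:0, C:2, D:1, E:1, F:0, G:0

Answer: A:1, B:0, C:2, D:1, E:1, F:0, G:0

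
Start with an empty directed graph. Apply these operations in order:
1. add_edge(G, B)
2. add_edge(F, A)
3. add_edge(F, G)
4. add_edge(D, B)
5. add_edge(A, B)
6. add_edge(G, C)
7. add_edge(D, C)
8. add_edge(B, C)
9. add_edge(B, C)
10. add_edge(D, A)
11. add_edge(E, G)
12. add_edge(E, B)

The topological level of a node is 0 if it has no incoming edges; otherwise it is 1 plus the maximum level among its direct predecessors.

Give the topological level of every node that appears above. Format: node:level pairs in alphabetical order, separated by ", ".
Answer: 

Answer: A:1, B:2, C:3, D:0, E:0, F:0, G:1

Derivation:
Op 1: add_edge(G, B). Edges now: 1
Op 2: add_edge(F, A). Edges now: 2
Op 3: add_edge(F, G). Edges now: 3
Op 4: add_edge(D, B). Edges now: 4
Op 5: add_edge(A, B). Edges now: 5
Op 6: add_edge(G, C). Edges now: 6
Op 7: add_edge(D, C). Edges now: 7
Op 8: add_edge(B, C). Edges now: 8
Op 9: add_edge(B, C) (duplicate, no change). Edges now: 8
Op 10: add_edge(D, A). Edges now: 9
Op 11: add_edge(E, G). Edges now: 10
Op 12: add_edge(E, B). Edges now: 11
Compute levels (Kahn BFS):
  sources (in-degree 0): D, E, F
  process D: level=0
    D->A: in-degree(A)=1, level(A)>=1
    D->B: in-degree(B)=3, level(B)>=1
    D->C: in-degree(C)=2, level(C)>=1
  process E: level=0
    E->B: in-degree(B)=2, level(B)>=1
    E->G: in-degree(G)=1, level(G)>=1
  process F: level=0
    F->A: in-degree(A)=0, level(A)=1, enqueue
    F->G: in-degree(G)=0, level(G)=1, enqueue
  process A: level=1
    A->B: in-degree(B)=1, level(B)>=2
  process G: level=1
    G->B: in-degree(B)=0, level(B)=2, enqueue
    G->C: in-degree(C)=1, level(C)>=2
  process B: level=2
    B->C: in-degree(C)=0, level(C)=3, enqueue
  process C: level=3
All levels: A:1, B:2, C:3, D:0, E:0, F:0, G:1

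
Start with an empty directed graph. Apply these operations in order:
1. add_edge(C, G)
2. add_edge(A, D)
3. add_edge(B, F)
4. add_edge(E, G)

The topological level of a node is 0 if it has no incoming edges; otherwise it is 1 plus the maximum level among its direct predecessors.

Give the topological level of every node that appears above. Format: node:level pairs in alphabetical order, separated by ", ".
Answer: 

Answer: A:0, B:0, C:0, D:1, E:0, F:1, G:1

Derivation:
Op 1: add_edge(C, G). Edges now: 1
Op 2: add_edge(A, D). Edges now: 2
Op 3: add_edge(B, F). Edges now: 3
Op 4: add_edge(E, G). Edges now: 4
Compute levels (Kahn BFS):
  sources (in-degree 0): A, B, C, E
  process A: level=0
    A->D: in-degree(D)=0, level(D)=1, enqueue
  process B: level=0
    B->F: in-degree(F)=0, level(F)=1, enqueue
  process C: level=0
    C->G: in-degree(G)=1, level(G)>=1
  process E: level=0
    E->G: in-degree(G)=0, level(G)=1, enqueue
  process D: level=1
  process F: level=1
  process G: level=1
All levels: A:0, B:0, C:0, D:1, E:0, F:1, G:1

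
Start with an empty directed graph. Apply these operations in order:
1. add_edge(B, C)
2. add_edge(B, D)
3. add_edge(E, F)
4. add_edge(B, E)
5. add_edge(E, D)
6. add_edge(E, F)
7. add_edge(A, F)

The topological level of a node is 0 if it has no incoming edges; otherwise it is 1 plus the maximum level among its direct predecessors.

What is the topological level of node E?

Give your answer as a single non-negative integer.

Op 1: add_edge(B, C). Edges now: 1
Op 2: add_edge(B, D). Edges now: 2
Op 3: add_edge(E, F). Edges now: 3
Op 4: add_edge(B, E). Edges now: 4
Op 5: add_edge(E, D). Edges now: 5
Op 6: add_edge(E, F) (duplicate, no change). Edges now: 5
Op 7: add_edge(A, F). Edges now: 6
Compute levels (Kahn BFS):
  sources (in-degree 0): A, B
  process A: level=0
    A->F: in-degree(F)=1, level(F)>=1
  process B: level=0
    B->C: in-degree(C)=0, level(C)=1, enqueue
    B->D: in-degree(D)=1, level(D)>=1
    B->E: in-degree(E)=0, level(E)=1, enqueue
  process C: level=1
  process E: level=1
    E->D: in-degree(D)=0, level(D)=2, enqueue
    E->F: in-degree(F)=0, level(F)=2, enqueue
  process D: level=2
  process F: level=2
All levels: A:0, B:0, C:1, D:2, E:1, F:2
level(E) = 1

Answer: 1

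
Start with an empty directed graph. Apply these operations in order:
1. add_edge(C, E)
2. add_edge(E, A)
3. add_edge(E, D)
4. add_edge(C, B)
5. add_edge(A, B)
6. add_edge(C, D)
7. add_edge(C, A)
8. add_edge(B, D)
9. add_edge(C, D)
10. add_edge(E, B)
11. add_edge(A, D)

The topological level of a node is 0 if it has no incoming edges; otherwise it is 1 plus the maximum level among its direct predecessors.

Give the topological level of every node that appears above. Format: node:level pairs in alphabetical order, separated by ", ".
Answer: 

Op 1: add_edge(C, E). Edges now: 1
Op 2: add_edge(E, A). Edges now: 2
Op 3: add_edge(E, D). Edges now: 3
Op 4: add_edge(C, B). Edges now: 4
Op 5: add_edge(A, B). Edges now: 5
Op 6: add_edge(C, D). Edges now: 6
Op 7: add_edge(C, A). Edges now: 7
Op 8: add_edge(B, D). Edges now: 8
Op 9: add_edge(C, D) (duplicate, no change). Edges now: 8
Op 10: add_edge(E, B). Edges now: 9
Op 11: add_edge(A, D). Edges now: 10
Compute levels (Kahn BFS):
  sources (in-degree 0): C
  process C: level=0
    C->A: in-degree(A)=1, level(A)>=1
    C->B: in-degree(B)=2, level(B)>=1
    C->D: in-degree(D)=3, level(D)>=1
    C->E: in-degree(E)=0, level(E)=1, enqueue
  process E: level=1
    E->A: in-degree(A)=0, level(A)=2, enqueue
    E->B: in-degree(B)=1, level(B)>=2
    E->D: in-degree(D)=2, level(D)>=2
  process A: level=2
    A->B: in-degree(B)=0, level(B)=3, enqueue
    A->D: in-degree(D)=1, level(D)>=3
  process B: level=3
    B->D: in-degree(D)=0, level(D)=4, enqueue
  process D: level=4
All levels: A:2, B:3, C:0, D:4, E:1

Answer: A:2, B:3, C:0, D:4, E:1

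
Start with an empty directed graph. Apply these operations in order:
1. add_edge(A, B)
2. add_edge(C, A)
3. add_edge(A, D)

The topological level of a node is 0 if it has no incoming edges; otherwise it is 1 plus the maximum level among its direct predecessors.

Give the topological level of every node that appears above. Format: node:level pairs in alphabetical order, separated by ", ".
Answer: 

Answer: A:1, B:2, C:0, D:2

Derivation:
Op 1: add_edge(A, B). Edges now: 1
Op 2: add_edge(C, A). Edges now: 2
Op 3: add_edge(A, D). Edges now: 3
Compute levels (Kahn BFS):
  sources (in-degree 0): C
  process C: level=0
    C->A: in-degree(A)=0, level(A)=1, enqueue
  process A: level=1
    A->B: in-degree(B)=0, level(B)=2, enqueue
    A->D: in-degree(D)=0, level(D)=2, enqueue
  process B: level=2
  process D: level=2
All levels: A:1, B:2, C:0, D:2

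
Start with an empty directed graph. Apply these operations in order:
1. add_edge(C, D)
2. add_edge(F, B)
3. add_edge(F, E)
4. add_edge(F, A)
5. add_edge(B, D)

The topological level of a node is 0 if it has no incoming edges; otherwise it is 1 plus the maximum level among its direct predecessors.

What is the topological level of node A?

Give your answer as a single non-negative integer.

Answer: 1

Derivation:
Op 1: add_edge(C, D). Edges now: 1
Op 2: add_edge(F, B). Edges now: 2
Op 3: add_edge(F, E). Edges now: 3
Op 4: add_edge(F, A). Edges now: 4
Op 5: add_edge(B, D). Edges now: 5
Compute levels (Kahn BFS):
  sources (in-degree 0): C, F
  process C: level=0
    C->D: in-degree(D)=1, level(D)>=1
  process F: level=0
    F->A: in-degree(A)=0, level(A)=1, enqueue
    F->B: in-degree(B)=0, level(B)=1, enqueue
    F->E: in-degree(E)=0, level(E)=1, enqueue
  process A: level=1
  process B: level=1
    B->D: in-degree(D)=0, level(D)=2, enqueue
  process E: level=1
  process D: level=2
All levels: A:1, B:1, C:0, D:2, E:1, F:0
level(A) = 1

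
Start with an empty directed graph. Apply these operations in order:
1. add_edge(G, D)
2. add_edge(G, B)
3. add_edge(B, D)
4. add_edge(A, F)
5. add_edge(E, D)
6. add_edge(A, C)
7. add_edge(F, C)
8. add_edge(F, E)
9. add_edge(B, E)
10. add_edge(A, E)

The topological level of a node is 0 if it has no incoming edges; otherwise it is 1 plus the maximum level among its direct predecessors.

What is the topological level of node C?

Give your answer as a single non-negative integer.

Answer: 2

Derivation:
Op 1: add_edge(G, D). Edges now: 1
Op 2: add_edge(G, B). Edges now: 2
Op 3: add_edge(B, D). Edges now: 3
Op 4: add_edge(A, F). Edges now: 4
Op 5: add_edge(E, D). Edges now: 5
Op 6: add_edge(A, C). Edges now: 6
Op 7: add_edge(F, C). Edges now: 7
Op 8: add_edge(F, E). Edges now: 8
Op 9: add_edge(B, E). Edges now: 9
Op 10: add_edge(A, E). Edges now: 10
Compute levels (Kahn BFS):
  sources (in-degree 0): A, G
  process A: level=0
    A->C: in-degree(C)=1, level(C)>=1
    A->E: in-degree(E)=2, level(E)>=1
    A->F: in-degree(F)=0, level(F)=1, enqueue
  process G: level=0
    G->B: in-degree(B)=0, level(B)=1, enqueue
    G->D: in-degree(D)=2, level(D)>=1
  process F: level=1
    F->C: in-degree(C)=0, level(C)=2, enqueue
    F->E: in-degree(E)=1, level(E)>=2
  process B: level=1
    B->D: in-degree(D)=1, level(D)>=2
    B->E: in-degree(E)=0, level(E)=2, enqueue
  process C: level=2
  process E: level=2
    E->D: in-degree(D)=0, level(D)=3, enqueue
  process D: level=3
All levels: A:0, B:1, C:2, D:3, E:2, F:1, G:0
level(C) = 2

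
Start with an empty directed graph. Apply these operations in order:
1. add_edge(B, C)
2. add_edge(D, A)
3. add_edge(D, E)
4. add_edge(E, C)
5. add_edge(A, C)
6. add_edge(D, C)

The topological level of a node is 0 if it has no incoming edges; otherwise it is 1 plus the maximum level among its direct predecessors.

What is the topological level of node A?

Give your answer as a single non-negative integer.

Op 1: add_edge(B, C). Edges now: 1
Op 2: add_edge(D, A). Edges now: 2
Op 3: add_edge(D, E). Edges now: 3
Op 4: add_edge(E, C). Edges now: 4
Op 5: add_edge(A, C). Edges now: 5
Op 6: add_edge(D, C). Edges now: 6
Compute levels (Kahn BFS):
  sources (in-degree 0): B, D
  process B: level=0
    B->C: in-degree(C)=3, level(C)>=1
  process D: level=0
    D->A: in-degree(A)=0, level(A)=1, enqueue
    D->C: in-degree(C)=2, level(C)>=1
    D->E: in-degree(E)=0, level(E)=1, enqueue
  process A: level=1
    A->C: in-degree(C)=1, level(C)>=2
  process E: level=1
    E->C: in-degree(C)=0, level(C)=2, enqueue
  process C: level=2
All levels: A:1, B:0, C:2, D:0, E:1
level(A) = 1

Answer: 1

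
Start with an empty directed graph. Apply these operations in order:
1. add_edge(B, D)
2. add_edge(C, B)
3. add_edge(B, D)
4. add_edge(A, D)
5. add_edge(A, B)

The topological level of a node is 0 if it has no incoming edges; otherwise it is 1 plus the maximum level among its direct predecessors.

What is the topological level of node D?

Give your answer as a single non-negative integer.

Op 1: add_edge(B, D). Edges now: 1
Op 2: add_edge(C, B). Edges now: 2
Op 3: add_edge(B, D) (duplicate, no change). Edges now: 2
Op 4: add_edge(A, D). Edges now: 3
Op 5: add_edge(A, B). Edges now: 4
Compute levels (Kahn BFS):
  sources (in-degree 0): A, C
  process A: level=0
    A->B: in-degree(B)=1, level(B)>=1
    A->D: in-degree(D)=1, level(D)>=1
  process C: level=0
    C->B: in-degree(B)=0, level(B)=1, enqueue
  process B: level=1
    B->D: in-degree(D)=0, level(D)=2, enqueue
  process D: level=2
All levels: A:0, B:1, C:0, D:2
level(D) = 2

Answer: 2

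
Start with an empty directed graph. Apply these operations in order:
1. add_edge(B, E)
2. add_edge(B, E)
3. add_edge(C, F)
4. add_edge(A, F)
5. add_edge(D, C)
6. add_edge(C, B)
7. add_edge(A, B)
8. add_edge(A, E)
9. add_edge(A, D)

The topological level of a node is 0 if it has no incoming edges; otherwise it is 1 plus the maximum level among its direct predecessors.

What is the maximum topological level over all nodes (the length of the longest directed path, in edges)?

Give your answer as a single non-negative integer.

Answer: 4

Derivation:
Op 1: add_edge(B, E). Edges now: 1
Op 2: add_edge(B, E) (duplicate, no change). Edges now: 1
Op 3: add_edge(C, F). Edges now: 2
Op 4: add_edge(A, F). Edges now: 3
Op 5: add_edge(D, C). Edges now: 4
Op 6: add_edge(C, B). Edges now: 5
Op 7: add_edge(A, B). Edges now: 6
Op 8: add_edge(A, E). Edges now: 7
Op 9: add_edge(A, D). Edges now: 8
Compute levels (Kahn BFS):
  sources (in-degree 0): A
  process A: level=0
    A->B: in-degree(B)=1, level(B)>=1
    A->D: in-degree(D)=0, level(D)=1, enqueue
    A->E: in-degree(E)=1, level(E)>=1
    A->F: in-degree(F)=1, level(F)>=1
  process D: level=1
    D->C: in-degree(C)=0, level(C)=2, enqueue
  process C: level=2
    C->B: in-degree(B)=0, level(B)=3, enqueue
    C->F: in-degree(F)=0, level(F)=3, enqueue
  process B: level=3
    B->E: in-degree(E)=0, level(E)=4, enqueue
  process F: level=3
  process E: level=4
All levels: A:0, B:3, C:2, D:1, E:4, F:3
max level = 4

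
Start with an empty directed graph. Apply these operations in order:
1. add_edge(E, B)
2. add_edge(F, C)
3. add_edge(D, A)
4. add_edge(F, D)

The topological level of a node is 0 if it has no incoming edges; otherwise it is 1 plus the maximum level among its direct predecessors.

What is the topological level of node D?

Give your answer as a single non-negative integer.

Answer: 1

Derivation:
Op 1: add_edge(E, B). Edges now: 1
Op 2: add_edge(F, C). Edges now: 2
Op 3: add_edge(D, A). Edges now: 3
Op 4: add_edge(F, D). Edges now: 4
Compute levels (Kahn BFS):
  sources (in-degree 0): E, F
  process E: level=0
    E->B: in-degree(B)=0, level(B)=1, enqueue
  process F: level=0
    F->C: in-degree(C)=0, level(C)=1, enqueue
    F->D: in-degree(D)=0, level(D)=1, enqueue
  process B: level=1
  process C: level=1
  process D: level=1
    D->A: in-degree(A)=0, level(A)=2, enqueue
  process A: level=2
All levels: A:2, B:1, C:1, D:1, E:0, F:0
level(D) = 1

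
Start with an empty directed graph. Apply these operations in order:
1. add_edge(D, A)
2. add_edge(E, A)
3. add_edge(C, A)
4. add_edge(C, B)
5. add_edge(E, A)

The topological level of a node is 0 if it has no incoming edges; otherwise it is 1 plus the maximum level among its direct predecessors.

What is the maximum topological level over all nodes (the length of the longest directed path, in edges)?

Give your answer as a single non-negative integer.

Op 1: add_edge(D, A). Edges now: 1
Op 2: add_edge(E, A). Edges now: 2
Op 3: add_edge(C, A). Edges now: 3
Op 4: add_edge(C, B). Edges now: 4
Op 5: add_edge(E, A) (duplicate, no change). Edges now: 4
Compute levels (Kahn BFS):
  sources (in-degree 0): C, D, E
  process C: level=0
    C->A: in-degree(A)=2, level(A)>=1
    C->B: in-degree(B)=0, level(B)=1, enqueue
  process D: level=0
    D->A: in-degree(A)=1, level(A)>=1
  process E: level=0
    E->A: in-degree(A)=0, level(A)=1, enqueue
  process B: level=1
  process A: level=1
All levels: A:1, B:1, C:0, D:0, E:0
max level = 1

Answer: 1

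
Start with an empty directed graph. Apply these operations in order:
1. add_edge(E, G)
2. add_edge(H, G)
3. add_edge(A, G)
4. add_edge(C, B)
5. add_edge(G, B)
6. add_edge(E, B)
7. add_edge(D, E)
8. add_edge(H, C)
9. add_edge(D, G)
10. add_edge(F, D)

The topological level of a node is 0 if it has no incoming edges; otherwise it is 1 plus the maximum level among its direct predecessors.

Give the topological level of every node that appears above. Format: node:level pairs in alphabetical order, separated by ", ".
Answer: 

Answer: A:0, B:4, C:1, D:1, E:2, F:0, G:3, H:0

Derivation:
Op 1: add_edge(E, G). Edges now: 1
Op 2: add_edge(H, G). Edges now: 2
Op 3: add_edge(A, G). Edges now: 3
Op 4: add_edge(C, B). Edges now: 4
Op 5: add_edge(G, B). Edges now: 5
Op 6: add_edge(E, B). Edges now: 6
Op 7: add_edge(D, E). Edges now: 7
Op 8: add_edge(H, C). Edges now: 8
Op 9: add_edge(D, G). Edges now: 9
Op 10: add_edge(F, D). Edges now: 10
Compute levels (Kahn BFS):
  sources (in-degree 0): A, F, H
  process A: level=0
    A->G: in-degree(G)=3, level(G)>=1
  process F: level=0
    F->D: in-degree(D)=0, level(D)=1, enqueue
  process H: level=0
    H->C: in-degree(C)=0, level(C)=1, enqueue
    H->G: in-degree(G)=2, level(G)>=1
  process D: level=1
    D->E: in-degree(E)=0, level(E)=2, enqueue
    D->G: in-degree(G)=1, level(G)>=2
  process C: level=1
    C->B: in-degree(B)=2, level(B)>=2
  process E: level=2
    E->B: in-degree(B)=1, level(B)>=3
    E->G: in-degree(G)=0, level(G)=3, enqueue
  process G: level=3
    G->B: in-degree(B)=0, level(B)=4, enqueue
  process B: level=4
All levels: A:0, B:4, C:1, D:1, E:2, F:0, G:3, H:0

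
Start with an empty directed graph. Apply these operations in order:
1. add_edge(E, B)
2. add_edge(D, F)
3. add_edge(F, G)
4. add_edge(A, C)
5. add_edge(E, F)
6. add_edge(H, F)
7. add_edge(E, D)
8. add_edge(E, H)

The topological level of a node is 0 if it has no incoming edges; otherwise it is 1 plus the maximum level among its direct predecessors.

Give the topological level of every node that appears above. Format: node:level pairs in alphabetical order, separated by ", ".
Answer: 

Answer: A:0, B:1, C:1, D:1, E:0, F:2, G:3, H:1

Derivation:
Op 1: add_edge(E, B). Edges now: 1
Op 2: add_edge(D, F). Edges now: 2
Op 3: add_edge(F, G). Edges now: 3
Op 4: add_edge(A, C). Edges now: 4
Op 5: add_edge(E, F). Edges now: 5
Op 6: add_edge(H, F). Edges now: 6
Op 7: add_edge(E, D). Edges now: 7
Op 8: add_edge(E, H). Edges now: 8
Compute levels (Kahn BFS):
  sources (in-degree 0): A, E
  process A: level=0
    A->C: in-degree(C)=0, level(C)=1, enqueue
  process E: level=0
    E->B: in-degree(B)=0, level(B)=1, enqueue
    E->D: in-degree(D)=0, level(D)=1, enqueue
    E->F: in-degree(F)=2, level(F)>=1
    E->H: in-degree(H)=0, level(H)=1, enqueue
  process C: level=1
  process B: level=1
  process D: level=1
    D->F: in-degree(F)=1, level(F)>=2
  process H: level=1
    H->F: in-degree(F)=0, level(F)=2, enqueue
  process F: level=2
    F->G: in-degree(G)=0, level(G)=3, enqueue
  process G: level=3
All levels: A:0, B:1, C:1, D:1, E:0, F:2, G:3, H:1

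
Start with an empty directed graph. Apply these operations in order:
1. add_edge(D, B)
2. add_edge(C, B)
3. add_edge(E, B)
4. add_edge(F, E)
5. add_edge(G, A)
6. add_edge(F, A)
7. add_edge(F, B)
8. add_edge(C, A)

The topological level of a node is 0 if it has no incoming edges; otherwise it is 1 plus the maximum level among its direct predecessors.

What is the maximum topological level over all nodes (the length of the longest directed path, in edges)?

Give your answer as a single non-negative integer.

Answer: 2

Derivation:
Op 1: add_edge(D, B). Edges now: 1
Op 2: add_edge(C, B). Edges now: 2
Op 3: add_edge(E, B). Edges now: 3
Op 4: add_edge(F, E). Edges now: 4
Op 5: add_edge(G, A). Edges now: 5
Op 6: add_edge(F, A). Edges now: 6
Op 7: add_edge(F, B). Edges now: 7
Op 8: add_edge(C, A). Edges now: 8
Compute levels (Kahn BFS):
  sources (in-degree 0): C, D, F, G
  process C: level=0
    C->A: in-degree(A)=2, level(A)>=1
    C->B: in-degree(B)=3, level(B)>=1
  process D: level=0
    D->B: in-degree(B)=2, level(B)>=1
  process F: level=0
    F->A: in-degree(A)=1, level(A)>=1
    F->B: in-degree(B)=1, level(B)>=1
    F->E: in-degree(E)=0, level(E)=1, enqueue
  process G: level=0
    G->A: in-degree(A)=0, level(A)=1, enqueue
  process E: level=1
    E->B: in-degree(B)=0, level(B)=2, enqueue
  process A: level=1
  process B: level=2
All levels: A:1, B:2, C:0, D:0, E:1, F:0, G:0
max level = 2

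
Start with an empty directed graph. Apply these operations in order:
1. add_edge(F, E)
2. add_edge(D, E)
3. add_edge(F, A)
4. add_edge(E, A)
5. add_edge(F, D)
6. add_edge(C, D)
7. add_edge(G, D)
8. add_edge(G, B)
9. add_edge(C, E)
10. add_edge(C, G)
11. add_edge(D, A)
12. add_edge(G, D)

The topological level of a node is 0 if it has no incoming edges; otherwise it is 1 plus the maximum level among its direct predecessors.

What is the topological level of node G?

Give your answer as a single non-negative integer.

Answer: 1

Derivation:
Op 1: add_edge(F, E). Edges now: 1
Op 2: add_edge(D, E). Edges now: 2
Op 3: add_edge(F, A). Edges now: 3
Op 4: add_edge(E, A). Edges now: 4
Op 5: add_edge(F, D). Edges now: 5
Op 6: add_edge(C, D). Edges now: 6
Op 7: add_edge(G, D). Edges now: 7
Op 8: add_edge(G, B). Edges now: 8
Op 9: add_edge(C, E). Edges now: 9
Op 10: add_edge(C, G). Edges now: 10
Op 11: add_edge(D, A). Edges now: 11
Op 12: add_edge(G, D) (duplicate, no change). Edges now: 11
Compute levels (Kahn BFS):
  sources (in-degree 0): C, F
  process C: level=0
    C->D: in-degree(D)=2, level(D)>=1
    C->E: in-degree(E)=2, level(E)>=1
    C->G: in-degree(G)=0, level(G)=1, enqueue
  process F: level=0
    F->A: in-degree(A)=2, level(A)>=1
    F->D: in-degree(D)=1, level(D)>=1
    F->E: in-degree(E)=1, level(E)>=1
  process G: level=1
    G->B: in-degree(B)=0, level(B)=2, enqueue
    G->D: in-degree(D)=0, level(D)=2, enqueue
  process B: level=2
  process D: level=2
    D->A: in-degree(A)=1, level(A)>=3
    D->E: in-degree(E)=0, level(E)=3, enqueue
  process E: level=3
    E->A: in-degree(A)=0, level(A)=4, enqueue
  process A: level=4
All levels: A:4, B:2, C:0, D:2, E:3, F:0, G:1
level(G) = 1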